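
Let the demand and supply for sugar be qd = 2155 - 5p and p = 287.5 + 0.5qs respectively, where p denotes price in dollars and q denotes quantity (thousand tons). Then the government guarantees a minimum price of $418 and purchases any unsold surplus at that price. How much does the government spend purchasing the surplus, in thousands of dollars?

Rearranging supply gives qs = 2p - 575. In a free market, 2155 - 5p = 2p - 575 gives the equilibrium p* = 390, q* = 205.
Since 418 > 390, the floor is binding.
At p = 418: qd = 2155 - 5·418 = 65 and qs = 2·418 - 575 = 261.
Surplus = qs - qd = 196.
Government expenditure = surplus × support price = 196 × 418 = 81928.

81928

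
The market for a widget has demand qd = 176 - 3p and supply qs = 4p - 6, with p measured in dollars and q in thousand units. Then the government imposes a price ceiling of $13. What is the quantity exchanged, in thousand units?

Setting quantity demanded equal to quantity supplied, 176 - 3p = 4p - 6, gives p* = 26 and q* = 98.
The ceiling of 13 is below the equilibrium price 26, so it binds.
At p = 13: qd = 176 - 3·13 = 137 and qs = 4·13 - 6 = 46.
The quantity actually transacted is the short side, supply: 46.

46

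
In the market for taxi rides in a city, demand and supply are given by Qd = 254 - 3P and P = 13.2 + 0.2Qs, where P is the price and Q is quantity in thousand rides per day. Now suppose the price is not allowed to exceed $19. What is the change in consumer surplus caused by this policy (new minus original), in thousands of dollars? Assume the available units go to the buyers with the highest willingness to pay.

Rearranging supply gives Qs = 5P - 66. Equilibrium: 254 - 3P = 5P - 66, so 320 = 8P and P* = 40, Q* = 134.
The ceiling of 19 is below the equilibrium price 40, so it binds.
At P = 19: Qd = 254 - 3·19 = 197 and Qs = 5·19 - 66 = 29.
Consumer surplus without the control is ½ · (254/3 - 40) · 134 = 8978/3.
With the ceiling, 29 units are sold at 19 (assume they go to the highest-value buyers). The demand price at Q = 29 is 75, so CS = ½ · [(254/3 - 19) + (75 - 19)] · 29 = 10585/6.
Change in consumer surplus = 10585/6 - 8978/3 = -1228.5.

-1228.5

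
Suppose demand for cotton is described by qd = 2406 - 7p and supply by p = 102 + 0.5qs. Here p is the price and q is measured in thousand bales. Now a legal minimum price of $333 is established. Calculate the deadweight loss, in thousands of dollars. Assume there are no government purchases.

Rearranging supply gives qs = 2p - 204. In a free market, 2406 - 7p = 2p - 204 gives the equilibrium p* = 290, q* = 376.
The floor of 333 is above the equilibrium price 290, so it binds.
At p = 333: qd = 2406 - 7·333 = 75 and qs = 2·333 - 204 = 462.
Quantity traded falls to 75. At q = 75 the demand price is (2406 - 75)/7 = 333 and the supply price is (204 + 75)/2 = 139.5.
Deadweight loss = ½ · (333 - 139.5) · (376 - 75) = ½ · 193.5 · 301 = 29121.75.

29121.75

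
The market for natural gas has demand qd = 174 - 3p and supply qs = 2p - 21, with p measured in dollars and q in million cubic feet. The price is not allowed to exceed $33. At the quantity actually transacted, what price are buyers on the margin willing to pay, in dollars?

Setting quantity demanded equal to quantity supplied, 174 - 3p = 2p - 21, gives p* = 39 and q* = 57.
The ceiling of 33 is below the equilibrium price 39, so it binds.
At p = 33: qd = 174 - 3·33 = 75 and qs = 2·33 - 21 = 45.
Only 45 units reach the market. On the demand curve, the marginal buyer's willingness to pay at q = 45 is (174 - 45)/3 = 43.

43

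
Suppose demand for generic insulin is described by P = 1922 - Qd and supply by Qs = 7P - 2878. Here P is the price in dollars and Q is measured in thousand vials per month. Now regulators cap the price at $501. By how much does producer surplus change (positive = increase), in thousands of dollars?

-96574.5

Rearranging demand gives Qd = 1922 - P. Setting quantity demanded equal to quantity supplied, 1922 - P = 7P - 2878, gives P* = 600 and Q* = 1322.
Because the ceiling (501) lies below the market-clearing price, it is binding.
At P = 501: Qd = 1922 - 501 = 1421 and Qs = 7·501 - 2878 = 629.
Producer surplus without the control is ½ · (600 - 2878/7) · 1322 = 873842/7.
With the ceiling, producers sell 629 units at 501, so PS = ½ · (501 - 2878/7) · 629 = 395641/14.
Change in producer surplus = 395641/14 - 873842/7 = -96574.5.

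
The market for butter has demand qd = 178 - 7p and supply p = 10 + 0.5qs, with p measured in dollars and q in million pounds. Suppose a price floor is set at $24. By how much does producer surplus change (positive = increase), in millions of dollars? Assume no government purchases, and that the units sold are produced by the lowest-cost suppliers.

Rearranging supply gives qs = 2p - 20. Setting quantity demanded equal to quantity supplied, 178 - 7p = 2p - 20, gives p* = 22 and q* = 24.
Because the floor (24) lies above the market-clearing price, it is binding.
At p = 24: qd = 178 - 7·24 = 10 and qs = 2·24 - 20 = 28.
Producer surplus without the control is ½ · (22 - 10) · 24 = 144.
With the floor, 10 units are sold at 24. The supply price at q = 10 is 15, so PS = ½ · [(24 - 10) + (24 - 15)] · 10 = 115.
Change in producer surplus = 115 - 144 = -29.

-29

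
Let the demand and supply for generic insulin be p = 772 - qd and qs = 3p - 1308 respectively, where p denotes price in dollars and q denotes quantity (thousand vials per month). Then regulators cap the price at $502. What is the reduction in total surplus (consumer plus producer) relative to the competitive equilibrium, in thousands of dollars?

Rearranging demand gives qd = 772 - p. Setting quantity demanded equal to quantity supplied, 772 - p = 3p - 1308, gives p* = 520 and q* = 252.
Since 502 < 520, the ceiling is binding.
At p = 502: qd = 772 - 502 = 270 and qs = 3·502 - 1308 = 198.
Quantity traded falls to 198. At q = 198 the demand price is 772 - 198 = 574 and the supply price is (1308 + 198)/3 = 502.
Deadweight loss = ½ · (574 - 502) · (252 - 198) = ½ · 72 · 54 = 1944.

1944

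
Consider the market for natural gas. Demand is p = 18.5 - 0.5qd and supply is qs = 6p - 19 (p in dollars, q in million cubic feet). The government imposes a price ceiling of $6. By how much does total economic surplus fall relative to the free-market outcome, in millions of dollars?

Rearranging demand gives qd = 37 - 2p. Without the control the market clears where 37 - 2p = 6p - 19, i.e. p* = 7 and q* = 23.
The ceiling of 6 is below the equilibrium price 7, so it binds.
At p = 6: qd = 37 - 2·6 = 25 and qs = 6·6 - 19 = 17.
Quantity traded falls to 17. At q = 17 the demand price is (37 - 17)/2 = 10 and the supply price is (19 + 17)/6 = 6.
Deadweight loss = ½ · (10 - 6) · (23 - 17) = ½ · 4 · 6 = 12.

12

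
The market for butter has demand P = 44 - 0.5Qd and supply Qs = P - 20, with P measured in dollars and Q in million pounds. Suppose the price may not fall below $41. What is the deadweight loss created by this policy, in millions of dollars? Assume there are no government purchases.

75

Rearranging demand gives Qd = 88 - 2P. Without the control the market clears where 88 - 2P = P - 20, i.e. P* = 36 and Q* = 16.
Since 41 > 36, the floor is binding.
At P = 41: Qd = 88 - 2·41 = 6 and Qs = 41 - 20 = 21.
Quantity traded falls to 6. At Q = 6 the demand price is (88 - 6)/2 = 41 and the supply price is 20 + 6 = 26.
Deadweight loss = ½ · (41 - 26) · (16 - 6) = ½ · 15 · 10 = 75.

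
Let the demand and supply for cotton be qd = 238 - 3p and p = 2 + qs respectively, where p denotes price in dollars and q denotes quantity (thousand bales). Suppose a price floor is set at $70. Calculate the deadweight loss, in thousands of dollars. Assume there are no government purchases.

Rearranging supply gives qs = p - 2. Equilibrium: 238 - 3p = p - 2, so 240 = 4p and p* = 60, q* = 58.
Because the floor (70) lies above the market-clearing price, it is binding.
At p = 70: qd = 238 - 3·70 = 28 and qs = 70 - 2 = 68.
Quantity traded falls to 28. At q = 28 the demand price is (238 - 28)/3 = 70 and the supply price is 2 + 28 = 30.
Deadweight loss = ½ · (70 - 30) · (58 - 28) = ½ · 40 · 30 = 600.

600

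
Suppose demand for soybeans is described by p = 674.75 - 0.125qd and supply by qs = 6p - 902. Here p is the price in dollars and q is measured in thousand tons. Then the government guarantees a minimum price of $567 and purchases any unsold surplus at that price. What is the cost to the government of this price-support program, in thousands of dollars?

928746

Rearranging demand gives qd = 5398 - 8p. Equilibrium: 5398 - 8p = 6p - 902, so 6300 = 14p and p* = 450, q* = 1798.
Since 567 > 450, the floor is binding.
At p = 567: qd = 5398 - 8·567 = 862 and qs = 6·567 - 902 = 2500.
Surplus = qs - qd = 1638.
Government expenditure = surplus × support price = 1638 × 567 = 928746.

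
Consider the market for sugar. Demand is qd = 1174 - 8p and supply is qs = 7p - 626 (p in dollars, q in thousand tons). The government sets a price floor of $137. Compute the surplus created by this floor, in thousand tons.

In a free market, 1174 - 8p = 7p - 626 gives the equilibrium p* = 120, q* = 214.
Since 137 > 120, the floor is binding.
At p = 137: qd = 1174 - 8·137 = 78 and qs = 7·137 - 626 = 333.
Surplus = qs - qd = 333 - 78 = 255.

255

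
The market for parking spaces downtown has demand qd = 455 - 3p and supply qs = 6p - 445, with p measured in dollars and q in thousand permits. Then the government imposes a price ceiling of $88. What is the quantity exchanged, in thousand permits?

Without the control the market clears where 455 - 3p = 6p - 445, i.e. p* = 100 and q* = 155.
Because the ceiling (88) lies below the market-clearing price, it is binding.
At p = 88: qd = 455 - 3·88 = 191 and qs = 6·88 - 445 = 83.
The quantity actually transacted is the short side, supply: 83.

83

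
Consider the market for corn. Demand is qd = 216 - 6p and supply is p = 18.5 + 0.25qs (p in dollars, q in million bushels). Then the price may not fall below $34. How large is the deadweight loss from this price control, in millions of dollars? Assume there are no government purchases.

187.5

Rearranging supply gives qs = 4p - 74. Without the control the market clears where 216 - 6p = 4p - 74, i.e. p* = 29 and q* = 42.
Because the floor (34) lies above the market-clearing price, it is binding.
At p = 34: qd = 216 - 6·34 = 12 and qs = 4·34 - 74 = 62.
Quantity traded falls to 12. At q = 12 the demand price is (216 - 12)/6 = 34 and the supply price is (74 + 12)/4 = 21.5.
Deadweight loss = ½ · (34 - 21.5) · (42 - 12) = ½ · 12.5 · 30 = 187.5.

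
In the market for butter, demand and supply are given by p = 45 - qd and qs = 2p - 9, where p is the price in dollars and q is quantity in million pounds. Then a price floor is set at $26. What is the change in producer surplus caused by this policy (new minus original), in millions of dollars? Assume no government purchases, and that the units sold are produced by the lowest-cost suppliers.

136

Rearranging demand gives qd = 45 - p. Setting quantity demanded equal to quantity supplied, 45 - p = 2p - 9, gives p* = 18 and q* = 27.
Since 26 > 18, the floor is binding.
At p = 26: qd = 45 - 26 = 19 and qs = 2·26 - 9 = 43.
Producer surplus without the control is ½ · (18 - 4.5) · 27 = 182.25.
With the floor, 19 units are sold at 26. The supply price at q = 19 is 14, so PS = ½ · [(26 - 4.5) + (26 - 14)] · 19 = 318.25.
Change in producer surplus = 318.25 - 182.25 = 136.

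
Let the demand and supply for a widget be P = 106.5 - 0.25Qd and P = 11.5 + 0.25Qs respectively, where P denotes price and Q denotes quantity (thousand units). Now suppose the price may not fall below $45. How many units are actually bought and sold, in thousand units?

190

Rearranging demand gives Qd = 426 - 4P; rearranging supply gives Qs = 4P - 46. Equilibrium: 426 - 4P = 4P - 46, so 472 = 8P and P* = 59, Q* = 190.
Since 45 is below P* = 59, the floor does not bind and the free-market outcome prevails.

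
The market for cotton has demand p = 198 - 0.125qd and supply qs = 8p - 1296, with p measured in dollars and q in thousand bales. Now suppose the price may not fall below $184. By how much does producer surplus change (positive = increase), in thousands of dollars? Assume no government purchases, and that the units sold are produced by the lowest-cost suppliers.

Rearranging demand gives qd = 1584 - 8p. Equilibrium: 1584 - 8p = 8p - 1296, so 2880 = 16p and p* = 180, q* = 144.
Since 184 > 180, the floor is binding.
At p = 184: qd = 1584 - 8·184 = 112 and qs = 8·184 - 1296 = 176.
Producer surplus without the control is ½ · (180 - 162) · 144 = 1296.
With the floor, 112 units are sold at 184. The supply price at q = 112 is 176, so PS = ½ · [(184 - 162) + (184 - 176)] · 112 = 1680.
Change in producer surplus = 1680 - 1296 = 384.

384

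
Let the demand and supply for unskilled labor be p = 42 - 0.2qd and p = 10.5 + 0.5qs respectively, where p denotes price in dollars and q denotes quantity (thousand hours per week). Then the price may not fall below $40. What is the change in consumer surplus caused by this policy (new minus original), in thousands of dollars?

Rearranging demand gives qd = 210 - 5p; rearranging supply gives qs = 2p - 21. Without the control the market clears where 210 - 5p = 2p - 21, i.e. p* = 33 and q* = 45.
Because the floor (40) lies above the market-clearing price, it is binding.
At p = 40: qd = 210 - 5·40 = 10 and qs = 2·40 - 21 = 59.
Consumer surplus without the control is ½ · (42 - 33) · 45 = 202.5.
With the floor, consumers buy 10 units at 40, so CS = ½ · (42 - 40) · 10 = 10.
Change in consumer surplus = 10 - 202.5 = -192.5.

-192.5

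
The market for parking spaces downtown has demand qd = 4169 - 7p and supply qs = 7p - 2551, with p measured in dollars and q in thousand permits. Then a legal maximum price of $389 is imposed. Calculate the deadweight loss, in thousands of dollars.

Without the control the market clears where 4169 - 7p = 7p - 2551, i.e. p* = 480 and q* = 809.
The ceiling of 389 is below the equilibrium price 480, so it binds.
At p = 389: qd = 4169 - 7·389 = 1446 and qs = 7·389 - 2551 = 172.
Quantity traded falls to 172. At q = 172 the demand price is (4169 - 172)/7 = 571 and the supply price is (2551 + 172)/7 = 389.
Deadweight loss = ½ · (571 - 389) · (809 - 172) = ½ · 182 · 637 = 57967.

57967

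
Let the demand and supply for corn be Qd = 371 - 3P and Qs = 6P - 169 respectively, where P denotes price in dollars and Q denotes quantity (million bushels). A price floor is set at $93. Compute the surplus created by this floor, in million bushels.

Setting quantity demanded equal to quantity supplied, 371 - 3P = 6P - 169, gives P* = 60 and Q* = 191.
The floor of 93 is above the equilibrium price 60, so it binds.
At P = 93: Qd = 371 - 3·93 = 92 and Qs = 6·93 - 169 = 389.
Surplus = Qs - Qd = 389 - 92 = 297.

297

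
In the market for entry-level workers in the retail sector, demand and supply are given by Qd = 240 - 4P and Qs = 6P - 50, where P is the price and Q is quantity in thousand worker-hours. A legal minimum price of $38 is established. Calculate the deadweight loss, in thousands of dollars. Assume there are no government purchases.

270

Without the control the market clears where 240 - 4P = 6P - 50, i.e. P* = 29 and Q* = 124.
Because the floor (38) lies above the market-clearing price, it is binding.
At P = 38: Qd = 240 - 4·38 = 88 and Qs = 6·38 - 50 = 178.
Quantity traded falls to 88. At Q = 88 the demand price is (240 - 88)/4 = 38 and the supply price is (50 + 88)/6 = 23.
Deadweight loss = ½ · (38 - 23) · (124 - 88) = ½ · 15 · 36 = 270.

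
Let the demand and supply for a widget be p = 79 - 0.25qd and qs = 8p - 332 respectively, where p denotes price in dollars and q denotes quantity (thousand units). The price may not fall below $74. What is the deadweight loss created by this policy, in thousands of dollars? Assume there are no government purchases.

Rearranging demand gives qd = 316 - 4p. Equilibrium: 316 - 4p = 8p - 332, so 648 = 12p and p* = 54, q* = 100.
Because the floor (74) lies above the market-clearing price, it is binding.
At p = 74: qd = 316 - 4·74 = 20 and qs = 8·74 - 332 = 260.
Quantity traded falls to 20. At q = 20 the demand price is (316 - 20)/4 = 74 and the supply price is (332 + 20)/8 = 44.
Deadweight loss = ½ · (74 - 44) · (100 - 20) = ½ · 30 · 80 = 1200.

1200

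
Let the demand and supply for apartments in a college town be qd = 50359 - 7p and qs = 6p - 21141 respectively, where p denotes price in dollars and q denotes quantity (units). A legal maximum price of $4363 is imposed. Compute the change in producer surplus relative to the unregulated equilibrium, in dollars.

In a free market, 50359 - 7p = 6p - 21141 gives the equilibrium p* = 5500, q* = 11859.
Since 4363 < 5500, the ceiling is binding.
At p = 4363: qd = 50359 - 7·4363 = 19818 and qs = 6·4363 - 21141 = 5037.
Producer surplus without the control is ½ · (5500 - 3523.5) · 11859 = 11719656.75.
With the ceiling, producers sell 5037 units at 4363, so PS = ½ · (4363 - 3523.5) · 5037 = 2114280.75.
Change in producer surplus = 2114280.75 - 11719656.75 = -9605376.

-9605376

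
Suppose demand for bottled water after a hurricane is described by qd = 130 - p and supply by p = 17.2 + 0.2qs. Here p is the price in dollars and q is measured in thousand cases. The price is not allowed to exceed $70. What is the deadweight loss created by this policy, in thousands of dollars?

Rearranging supply gives qs = 5p - 86. Equilibrium: 130 - p = 5p - 86, so 216 = 6p and p* = 36, q* = 94.
The ceiling of 70 is above the equilibrium price 36, so it is not binding; the market clears at p* = 36, q* = 94.
Since the control does not bind, no trades are prevented and deadweight loss is zero.

0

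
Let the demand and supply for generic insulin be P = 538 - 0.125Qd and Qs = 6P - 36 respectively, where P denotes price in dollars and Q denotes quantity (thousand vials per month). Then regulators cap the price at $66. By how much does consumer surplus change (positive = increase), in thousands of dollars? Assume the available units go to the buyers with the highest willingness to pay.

Rearranging demand gives Qd = 4304 - 8P. In a free market, 4304 - 8P = 6P - 36 gives the equilibrium P* = 310, Q* = 1824.
Because the ceiling (66) lies below the market-clearing price, it is binding.
At P = 66: Qd = 4304 - 8·66 = 3776 and Qs = 6·66 - 36 = 360.
Consumer surplus without the control is ½ · (538 - 310) · 1824 = 207936.
With the ceiling, 360 units are sold at 66 (assume they go to the highest-value buyers). The demand price at Q = 360 is 493, so CS = ½ · [(538 - 66) + (493 - 66)] · 360 = 161820.
Change in consumer surplus = 161820 - 207936 = -46116.

-46116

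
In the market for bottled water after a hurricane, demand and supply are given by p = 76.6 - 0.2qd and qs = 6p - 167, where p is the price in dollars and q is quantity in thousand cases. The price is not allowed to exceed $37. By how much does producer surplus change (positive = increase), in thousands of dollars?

-1222

Rearranging demand gives qd = 383 - 5p. Without the control the market clears where 383 - 5p = 6p - 167, i.e. p* = 50 and q* = 133.
Because the ceiling (37) lies below the market-clearing price, it is binding.
At p = 37: qd = 383 - 5·37 = 198 and qs = 6·37 - 167 = 55.
Producer surplus without the control is ½ · (50 - 167/6) · 133 = 17689/12.
With the ceiling, producers sell 55 units at 37, so PS = ½ · (37 - 167/6) · 55 = 3025/12.
Change in producer surplus = 3025/12 - 17689/12 = -1222.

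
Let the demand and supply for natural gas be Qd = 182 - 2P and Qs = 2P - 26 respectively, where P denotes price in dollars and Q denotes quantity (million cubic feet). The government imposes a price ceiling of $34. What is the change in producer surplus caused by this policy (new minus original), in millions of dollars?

-1080

Equilibrium: 182 - 2P = 2P - 26, so 208 = 4P and P* = 52, Q* = 78.
Because the ceiling (34) lies below the market-clearing price, it is binding.
At P = 34: Qd = 182 - 2·34 = 114 and Qs = 2·34 - 26 = 42.
Producer surplus without the control is ½ · (52 - 13) · 78 = 1521.
With the ceiling, producers sell 42 units at 34, so PS = ½ · (34 - 13) · 42 = 441.
Change in producer surplus = 441 - 1521 = -1080.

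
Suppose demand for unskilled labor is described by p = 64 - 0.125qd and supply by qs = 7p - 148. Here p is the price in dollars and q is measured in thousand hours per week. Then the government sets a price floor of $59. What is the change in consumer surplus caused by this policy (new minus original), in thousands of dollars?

-1500

Rearranging demand gives qd = 512 - 8p. Equilibrium: 512 - 8p = 7p - 148, so 660 = 15p and p* = 44, q* = 160.
The floor of 59 is above the equilibrium price 44, so it binds.
At p = 59: qd = 512 - 8·59 = 40 and qs = 7·59 - 148 = 265.
Consumer surplus without the control is ½ · (64 - 44) · 160 = 1600.
With the floor, consumers buy 40 units at 59, so CS = ½ · (64 - 59) · 40 = 100.
Change in consumer surplus = 100 - 1600 = -1500.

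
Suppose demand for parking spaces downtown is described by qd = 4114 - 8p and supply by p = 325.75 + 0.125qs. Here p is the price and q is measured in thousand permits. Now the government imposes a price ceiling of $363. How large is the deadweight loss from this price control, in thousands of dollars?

Rearranging supply gives qs = 8p - 2606. Without the control the market clears where 4114 - 8p = 8p - 2606, i.e. p* = 420 and q* = 754.
Because the ceiling (363) lies below the market-clearing price, it is binding.
At p = 363: qd = 4114 - 8·363 = 1210 and qs = 8·363 - 2606 = 298.
Quantity traded falls to 298. At q = 298 the demand price is (4114 - 298)/8 = 477 and the supply price is (2606 + 298)/8 = 363.
Deadweight loss = ½ · (477 - 363) · (754 - 298) = ½ · 114 · 456 = 25992.

25992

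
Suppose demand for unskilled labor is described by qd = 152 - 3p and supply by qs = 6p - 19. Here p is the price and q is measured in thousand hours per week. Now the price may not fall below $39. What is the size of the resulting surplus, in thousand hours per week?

Setting quantity demanded equal to quantity supplied, 152 - 3p = 6p - 19, gives p* = 19 and q* = 95.
Since 39 > 19, the floor is binding.
At p = 39: qd = 152 - 3·39 = 35 and qs = 6·39 - 19 = 215.
Surplus = qs - qd = 215 - 35 = 180.

180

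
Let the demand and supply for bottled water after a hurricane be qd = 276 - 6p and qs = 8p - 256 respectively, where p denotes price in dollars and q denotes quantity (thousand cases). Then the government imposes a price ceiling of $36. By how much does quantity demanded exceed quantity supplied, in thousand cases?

Setting quantity demanded equal to quantity supplied, 276 - 6p = 8p - 256, gives p* = 38 and q* = 48.
Because the ceiling (36) lies below the market-clearing price, it is binding.
At p = 36: qd = 276 - 6·36 = 60 and qs = 8·36 - 256 = 32.
Shortage = qd - qs = 60 - 32 = 28.

28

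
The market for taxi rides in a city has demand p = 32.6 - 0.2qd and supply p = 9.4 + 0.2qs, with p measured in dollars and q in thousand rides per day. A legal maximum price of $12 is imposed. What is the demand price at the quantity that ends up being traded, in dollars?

30

Rearranging demand gives qd = 163 - 5p; rearranging supply gives qs = 5p - 47. Equilibrium: 163 - 5p = 5p - 47, so 210 = 10p and p* = 21, q* = 58.
Because the ceiling (12) lies below the market-clearing price, it is binding.
At p = 12: qd = 163 - 5·12 = 103 and qs = 5·12 - 47 = 13.
Only 13 units reach the market. On the demand curve, the marginal buyer's willingness to pay at q = 13 is (163 - 13)/5 = 30.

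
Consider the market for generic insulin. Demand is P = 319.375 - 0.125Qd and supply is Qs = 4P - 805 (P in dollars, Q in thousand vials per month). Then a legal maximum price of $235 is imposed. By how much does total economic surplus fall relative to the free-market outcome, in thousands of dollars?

6075

Rearranging demand gives Qd = 2555 - 8P. In a free market, 2555 - 8P = 4P - 805 gives the equilibrium P* = 280, Q* = 315.
The ceiling of 235 is below the equilibrium price 280, so it binds.
At P = 235: Qd = 2555 - 8·235 = 675 and Qs = 4·235 - 805 = 135.
Quantity traded falls to 135. At Q = 135 the demand price is (2555 - 135)/8 = 302.5 and the supply price is (805 + 135)/4 = 235.
Deadweight loss = ½ · (302.5 - 235) · (315 - 135) = ½ · 67.5 · 180 = 6075.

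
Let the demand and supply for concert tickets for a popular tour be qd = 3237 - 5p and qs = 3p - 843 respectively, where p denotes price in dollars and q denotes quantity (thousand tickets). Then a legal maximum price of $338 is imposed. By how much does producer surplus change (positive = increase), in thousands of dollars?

Without the control the market clears where 3237 - 5p = 3p - 843, i.e. p* = 510 and q* = 687.
The ceiling of 338 is below the equilibrium price 510, so it binds.
At p = 338: qd = 3237 - 5·338 = 1547 and qs = 3·338 - 843 = 171.
Producer surplus without the control is ½ · (510 - 281) · 687 = 78661.5.
With the ceiling, producers sell 171 units at 338, so PS = ½ · (338 - 281) · 171 = 4873.5.
Change in producer surplus = 4873.5 - 78661.5 = -73788.

-73788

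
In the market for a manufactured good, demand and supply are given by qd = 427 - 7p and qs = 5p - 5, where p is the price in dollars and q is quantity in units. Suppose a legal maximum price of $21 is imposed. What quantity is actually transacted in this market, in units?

100

Setting quantity demanded equal to quantity supplied, 427 - 7p = 5p - 5, gives p* = 36 and q* = 175.
Because the ceiling (21) lies below the market-clearing price, it is binding.
At p = 21: qd = 427 - 7·21 = 280 and qs = 5·21 - 5 = 100.
The quantity actually transacted is the short side, supply: 100.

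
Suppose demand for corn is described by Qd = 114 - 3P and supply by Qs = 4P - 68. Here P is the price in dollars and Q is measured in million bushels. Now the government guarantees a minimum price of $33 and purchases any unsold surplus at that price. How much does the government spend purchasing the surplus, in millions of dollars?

Setting quantity demanded equal to quantity supplied, 114 - 3P = 4P - 68, gives P* = 26 and Q* = 36.
The floor of 33 is above the equilibrium price 26, so it binds.
At P = 33: Qd = 114 - 3·33 = 15 and Qs = 4·33 - 68 = 64.
Surplus = Qs - Qd = 49.
Government expenditure = surplus × support price = 49 × 33 = 1617.

1617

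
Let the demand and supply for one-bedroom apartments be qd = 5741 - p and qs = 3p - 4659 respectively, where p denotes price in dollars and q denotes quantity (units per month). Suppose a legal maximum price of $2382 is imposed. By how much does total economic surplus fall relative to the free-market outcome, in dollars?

Setting quantity demanded equal to quantity supplied, 5741 - p = 3p - 4659, gives p* = 2600 and q* = 3141.
The ceiling of 2382 is below the equilibrium price 2600, so it binds.
At p = 2382: qd = 5741 - 2382 = 3359 and qs = 3·2382 - 4659 = 2487.
Quantity traded falls to 2487. At q = 2487 the demand price is 5741 - 2487 = 3254 and the supply price is (4659 + 2487)/3 = 2382.
Deadweight loss = ½ · (3254 - 2382) · (3141 - 2487) = ½ · 872 · 654 = 285144.

285144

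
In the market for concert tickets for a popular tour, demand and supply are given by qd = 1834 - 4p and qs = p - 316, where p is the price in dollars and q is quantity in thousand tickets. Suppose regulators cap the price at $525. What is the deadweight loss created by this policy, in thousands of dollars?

0

Without the control the market clears where 1834 - 4p = p - 316, i.e. p* = 430 and q* = 114.
Since 525 is above p* = 430, the ceiling does not bind and the free-market outcome prevails.
Since the control does not bind, no trades are prevented and deadweight loss is zero.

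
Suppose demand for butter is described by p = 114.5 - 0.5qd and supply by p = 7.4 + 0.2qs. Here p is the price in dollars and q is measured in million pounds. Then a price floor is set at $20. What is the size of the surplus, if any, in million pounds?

0

Rearranging demand gives qd = 229 - 2p; rearranging supply gives qs = 5p - 37. Setting quantity demanded equal to quantity supplied, 229 - 2p = 5p - 37, gives p* = 38 and q* = 153.
Since 20 is below p* = 38, the floor does not bind and the free-market outcome prevails.
Since the control does not bind, there is no surplus.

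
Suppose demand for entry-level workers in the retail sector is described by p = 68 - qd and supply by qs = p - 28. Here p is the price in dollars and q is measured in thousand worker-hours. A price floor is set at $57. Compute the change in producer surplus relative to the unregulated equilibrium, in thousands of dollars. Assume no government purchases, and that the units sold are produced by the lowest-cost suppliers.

Rearranging demand gives qd = 68 - p. Equilibrium: 68 - p = p - 28, so 96 = 2p and p* = 48, q* = 20.
The floor of 57 is above the equilibrium price 48, so it binds.
At p = 57: qd = 68 - 57 = 11 and qs = 57 - 28 = 29.
Producer surplus without the control is ½ · (48 - 28) · 20 = 200.
With the floor, 11 units are sold at 57. The supply price at q = 11 is 39, so PS = ½ · [(57 - 28) + (57 - 39)] · 11 = 258.5.
Change in producer surplus = 258.5 - 200 = 58.5.

58.5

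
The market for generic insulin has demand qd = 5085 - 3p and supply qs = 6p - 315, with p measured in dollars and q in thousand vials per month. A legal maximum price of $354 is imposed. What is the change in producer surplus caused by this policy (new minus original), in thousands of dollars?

Without the control the market clears where 5085 - 3p = 6p - 315, i.e. p* = 600 and q* = 3285.
Because the ceiling (354) lies below the market-clearing price, it is binding.
At p = 354: qd = 5085 - 3·354 = 4023 and qs = 6·354 - 315 = 1809.
Producer surplus without the control is ½ · (600 - 52.5) · 3285 = 899268.75.
With the ceiling, producers sell 1809 units at 354, so PS = ½ · (354 - 52.5) · 1809 = 272706.75.
Change in producer surplus = 272706.75 - 899268.75 = -626562.

-626562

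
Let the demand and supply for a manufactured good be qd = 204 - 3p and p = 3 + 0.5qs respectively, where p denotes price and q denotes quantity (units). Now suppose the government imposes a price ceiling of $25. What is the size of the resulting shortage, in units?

Rearranging supply gives qs = 2p - 6. In a free market, 204 - 3p = 2p - 6 gives the equilibrium p* = 42, q* = 78.
Since 25 < 42, the ceiling is binding.
At p = 25: qd = 204 - 3·25 = 129 and qs = 2·25 - 6 = 44.
Shortage = qd - qs = 129 - 44 = 85.

85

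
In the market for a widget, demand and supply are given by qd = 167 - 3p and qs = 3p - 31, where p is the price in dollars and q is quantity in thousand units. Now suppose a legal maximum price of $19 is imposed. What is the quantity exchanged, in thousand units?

Setting quantity demanded equal to quantity supplied, 167 - 3p = 3p - 31, gives p* = 33 and q* = 68.
Because the ceiling (19) lies below the market-clearing price, it is binding.
At p = 19: qd = 167 - 3·19 = 110 and qs = 3·19 - 31 = 26.
The quantity actually transacted is the short side, supply: 26.

26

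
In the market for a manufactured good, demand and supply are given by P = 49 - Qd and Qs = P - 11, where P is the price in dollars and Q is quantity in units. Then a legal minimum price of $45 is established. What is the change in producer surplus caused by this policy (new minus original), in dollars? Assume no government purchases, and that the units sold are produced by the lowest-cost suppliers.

-52.5

Rearranging demand gives Qd = 49 - P. Setting quantity demanded equal to quantity supplied, 49 - P = P - 11, gives P* = 30 and Q* = 19.
Since 45 > 30, the floor is binding.
At P = 45: Qd = 49 - 45 = 4 and Qs = 45 - 11 = 34.
Producer surplus without the control is ½ · (30 - 11) · 19 = 180.5.
With the floor, 4 units are sold at 45. The supply price at Q = 4 is 15, so PS = ½ · [(45 - 11) + (45 - 15)] · 4 = 128.
Change in producer surplus = 128 - 180.5 = -52.5.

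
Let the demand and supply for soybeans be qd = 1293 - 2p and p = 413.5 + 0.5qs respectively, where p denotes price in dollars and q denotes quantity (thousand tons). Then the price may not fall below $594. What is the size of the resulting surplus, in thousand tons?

Rearranging supply gives qs = 2p - 827. In a free market, 1293 - 2p = 2p - 827 gives the equilibrium p* = 530, q* = 233.
Because the floor (594) lies above the market-clearing price, it is binding.
At p = 594: qd = 1293 - 2·594 = 105 and qs = 2·594 - 827 = 361.
Surplus = qs - qd = 361 - 105 = 256.

256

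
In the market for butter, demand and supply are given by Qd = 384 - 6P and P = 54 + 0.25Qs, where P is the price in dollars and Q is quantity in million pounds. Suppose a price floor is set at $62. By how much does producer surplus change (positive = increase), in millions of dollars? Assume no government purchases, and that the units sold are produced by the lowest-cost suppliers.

Rearranging supply gives Qs = 4P - 216. Without the control the market clears where 384 - 6P = 4P - 216, i.e. P* = 60 and Q* = 24.
The floor of 62 is above the equilibrium price 60, so it binds.
At P = 62: Qd = 384 - 6·62 = 12 and Qs = 4·62 - 216 = 32.
Producer surplus without the control is ½ · (60 - 54) · 24 = 72.
With the floor, 12 units are sold at 62. The supply price at Q = 12 is 57, so PS = ½ · [(62 - 54) + (62 - 57)] · 12 = 78.
Change in producer surplus = 78 - 72 = 6.

6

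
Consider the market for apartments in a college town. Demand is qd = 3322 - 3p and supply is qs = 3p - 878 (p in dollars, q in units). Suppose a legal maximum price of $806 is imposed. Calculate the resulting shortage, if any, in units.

0

Setting quantity demanded equal to quantity supplied, 3322 - 3p = 3p - 878, gives p* = 700 and q* = 1222.
Since 806 is above p* = 700, the ceiling does not bind and the free-market outcome prevails.
Since the control does not bind, there is no shortage.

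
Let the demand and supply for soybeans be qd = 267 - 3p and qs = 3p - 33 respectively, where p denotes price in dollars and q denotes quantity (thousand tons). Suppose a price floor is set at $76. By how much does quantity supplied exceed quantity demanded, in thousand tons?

Without the control the market clears where 267 - 3p = 3p - 33, i.e. p* = 50 and q* = 117.
Since 76 > 50, the floor is binding.
At p = 76: qd = 267 - 3·76 = 39 and qs = 3·76 - 33 = 195.
Surplus = qs - qd = 195 - 39 = 156.

156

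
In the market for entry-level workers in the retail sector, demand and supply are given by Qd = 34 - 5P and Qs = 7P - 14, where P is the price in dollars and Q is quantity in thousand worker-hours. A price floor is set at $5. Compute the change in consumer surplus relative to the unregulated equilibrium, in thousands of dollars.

Without the control the market clears where 34 - 5P = 7P - 14, i.e. P* = 4 and Q* = 14.
Because the floor (5) lies above the market-clearing price, it is binding.
At P = 5: Qd = 34 - 5·5 = 9 and Qs = 7·5 - 14 = 21.
Consumer surplus without the control is ½ · (6.8 - 4) · 14 = 19.6.
With the floor, consumers buy 9 units at 5, so CS = ½ · (6.8 - 5) · 9 = 8.1.
Change in consumer surplus = 8.1 - 19.6 = -11.5.

-11.5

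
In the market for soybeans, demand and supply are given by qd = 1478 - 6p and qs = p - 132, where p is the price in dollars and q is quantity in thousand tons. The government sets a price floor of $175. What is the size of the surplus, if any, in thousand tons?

0

Equilibrium: 1478 - 6p = p - 132, so 1610 = 7p and p* = 230, q* = 98.
Since 175 is below p* = 230, the floor does not bind and the free-market outcome prevails.
Since the control does not bind, there is no surplus.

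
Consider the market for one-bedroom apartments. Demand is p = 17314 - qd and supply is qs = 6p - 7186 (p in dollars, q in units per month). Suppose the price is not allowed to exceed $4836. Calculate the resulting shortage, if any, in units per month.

0

Rearranging demand gives qd = 17314 - p. In a free market, 17314 - p = 6p - 7186 gives the equilibrium p* = 3500, q* = 13814.
The ceiling of 4836 is above the equilibrium price 3500, so it is not binding; the market clears at p* = 3500, q* = 13814.
Since the control does not bind, there is no shortage.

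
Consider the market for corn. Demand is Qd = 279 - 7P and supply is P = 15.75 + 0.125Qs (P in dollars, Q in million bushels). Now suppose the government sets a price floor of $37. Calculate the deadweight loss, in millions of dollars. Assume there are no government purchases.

Rearranging supply gives Qs = 8P - 126. In a free market, 279 - 7P = 8P - 126 gives the equilibrium P* = 27, Q* = 90.
The floor of 37 is above the equilibrium price 27, so it binds.
At P = 37: Qd = 279 - 7·37 = 20 and Qs = 8·37 - 126 = 170.
Quantity traded falls to 20. At Q = 20 the demand price is (279 - 20)/7 = 37 and the supply price is (126 + 20)/8 = 18.25.
Deadweight loss = ½ · (37 - 18.25) · (90 - 20) = ½ · 18.75 · 70 = 656.25.

656.25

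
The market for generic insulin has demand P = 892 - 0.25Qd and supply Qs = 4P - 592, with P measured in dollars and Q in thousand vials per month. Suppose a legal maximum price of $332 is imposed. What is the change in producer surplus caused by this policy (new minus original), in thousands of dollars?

Rearranging demand gives Qd = 3568 - 4P. Equilibrium: 3568 - 4P = 4P - 592, so 4160 = 8P and P* = 520, Q* = 1488.
Since 332 < 520, the ceiling is binding.
At P = 332: Qd = 3568 - 4·332 = 2240 and Qs = 4·332 - 592 = 736.
Producer surplus without the control is ½ · (520 - 148) · 1488 = 276768.
With the ceiling, producers sell 736 units at 332, so PS = ½ · (332 - 148) · 736 = 67712.
Change in producer surplus = 67712 - 276768 = -209056.

-209056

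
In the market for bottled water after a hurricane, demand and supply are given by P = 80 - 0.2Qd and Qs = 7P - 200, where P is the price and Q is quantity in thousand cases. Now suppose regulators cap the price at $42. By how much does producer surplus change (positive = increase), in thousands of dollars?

-976

Rearranging demand gives Qd = 400 - 5P. Setting quantity demanded equal to quantity supplied, 400 - 5P = 7P - 200, gives P* = 50 and Q* = 150.
The ceiling of 42 is below the equilibrium price 50, so it binds.
At P = 42: Qd = 400 - 5·42 = 190 and Qs = 7·42 - 200 = 94.
Producer surplus without the control is ½ · (50 - 200/7) · 150 = 11250/7.
With the ceiling, producers sell 94 units at 42, so PS = ½ · (42 - 200/7) · 94 = 4418/7.
Change in producer surplus = 4418/7 - 11250/7 = -976.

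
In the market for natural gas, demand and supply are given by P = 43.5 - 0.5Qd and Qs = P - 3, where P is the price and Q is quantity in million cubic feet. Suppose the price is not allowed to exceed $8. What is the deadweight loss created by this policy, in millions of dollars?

Rearranging demand gives Qd = 87 - 2P. Without the control the market clears where 87 - 2P = P - 3, i.e. P* = 30 and Q* = 27.
Since 8 < 30, the ceiling is binding.
At P = 8: Qd = 87 - 2·8 = 71 and Qs = 8 - 3 = 5.
Quantity traded falls to 5. At Q = 5 the demand price is (87 - 5)/2 = 41 and the supply price is 3 + 5 = 8.
Deadweight loss = ½ · (41 - 8) · (27 - 5) = ½ · 33 · 22 = 363.

363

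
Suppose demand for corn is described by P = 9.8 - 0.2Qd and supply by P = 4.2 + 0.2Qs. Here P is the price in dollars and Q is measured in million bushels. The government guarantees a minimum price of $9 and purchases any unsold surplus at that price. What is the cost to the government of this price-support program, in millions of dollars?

Rearranging demand gives Qd = 49 - 5P; rearranging supply gives Qs = 5P - 21. Setting quantity demanded equal to quantity supplied, 49 - 5P = 5P - 21, gives P* = 7 and Q* = 14.
Because the floor (9) lies above the market-clearing price, it is binding.
At P = 9: Qd = 49 - 5·9 = 4 and Qs = 5·9 - 21 = 24.
Surplus = Qs - Qd = 20.
Government expenditure = surplus × support price = 20 × 9 = 180.

180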